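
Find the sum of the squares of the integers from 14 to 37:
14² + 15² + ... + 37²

Use ∑_{k=1}^{n} k² = n(n+1)(2n+1)/6, then subtract the first 13 terms.
∑_{k=1}^{37} k² = 37×38×75/6 = 17575
∑_{k=1}^{13} k² = 13×14×27/6 = 819
∑_{k=14}^{37} k² = 17575 - 819 = 16756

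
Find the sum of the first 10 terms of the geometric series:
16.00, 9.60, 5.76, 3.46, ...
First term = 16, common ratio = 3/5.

Sₙ = a(1 - rⁿ) / (1 - r)
S_10 = 16(1 - (3/5)^10) / (1 - (3/5))
S_10 = 16(1 - (59049/9765625)) / (2/5)
S_10 = 77652608/1953125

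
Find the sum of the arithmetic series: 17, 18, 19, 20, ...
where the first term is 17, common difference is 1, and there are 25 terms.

Sₙ = n/2 × (first + last)
Last term = a + (n-1)d = 17 + (25-1)×1 = 41
S_25 = 25/2 × (17 + 41)
S_25 = 25/2 × 58 = 725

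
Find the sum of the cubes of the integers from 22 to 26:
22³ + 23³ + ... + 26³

Use ∑_{k=1}^{n} k³ = [n(n+1)/2]², then subtract the first 21 terms.
∑_{k=1}^{26} k³ = [26×27/2]² = 351² = 123201
∑_{k=1}^{21} k³ = [21×22/2]² = 231² = 53361
∑_{k=22}^{26} k³ = 123201 - 53361 = 69840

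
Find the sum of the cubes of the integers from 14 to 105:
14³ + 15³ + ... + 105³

Use ∑_{k=1}^{n} k³ = [n(n+1)/2]², then subtract the first 13 terms.
∑_{k=1}^{105} k³ = [105×106/2]² = 5565² = 30969225
∑_{k=1}^{13} k³ = [13×14/2]² = 91² = 8281
∑_{k=14}^{105} k³ = 30969225 - 8281 = 30960944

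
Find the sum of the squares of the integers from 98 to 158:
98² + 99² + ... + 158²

Use ∑_{k=1}^{n} k² = n(n+1)(2n+1)/6, then subtract the first 97 terms.
∑_{k=1}^{158} k² = 158×159×317/6 = 1327279
∑_{k=1}^{97} k² = 97×98×195/6 = 308945
∑_{k=98}^{158} k² = 1327279 - 308945 = 1018334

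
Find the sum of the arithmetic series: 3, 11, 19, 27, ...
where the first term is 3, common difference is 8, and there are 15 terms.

Sₙ = n/2 × (first + last)
Last term = a + (n-1)d = 3 + (15-1)×8 = 115
S_15 = 15/2 × (3 + 115)
S_15 = 15/2 × 118 = 885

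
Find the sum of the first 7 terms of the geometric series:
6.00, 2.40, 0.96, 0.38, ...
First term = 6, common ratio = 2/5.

Sₙ = a(1 - rⁿ) / (1 - r)
S_7 = 6(1 - (2/5)^7) / (1 - (2/5))
S_7 = 6(1 - (128/78125)) / (3/5)
S_7 = 155994/15625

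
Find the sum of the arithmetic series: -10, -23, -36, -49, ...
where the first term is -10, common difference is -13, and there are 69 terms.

Sₙ = n/2 × (first + last)
Last term = a + (n-1)d = -10 + (69-1)×(-13) = -894
S_69 = 69/2 × (-10 + (-894))
S_69 = 69/2 × (-904) = -31188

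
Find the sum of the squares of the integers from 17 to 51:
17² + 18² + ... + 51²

Use ∑_{k=1}^{n} k² = n(n+1)(2n+1)/6, then subtract the first 16 terms.
∑_{k=1}^{51} k² = 51×52×103/6 = 45526
∑_{k=1}^{16} k² = 16×17×33/6 = 1496
∑_{k=17}^{51} k² = 45526 - 1496 = 44030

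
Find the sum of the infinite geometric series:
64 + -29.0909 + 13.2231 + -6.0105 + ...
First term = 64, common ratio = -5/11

For |r| < 1, S = a / (1 - r)
S = 64 / (1 - (-5/11))
S = 64 / (16/11)
S = 44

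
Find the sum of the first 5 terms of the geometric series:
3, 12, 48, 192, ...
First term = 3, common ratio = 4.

Sₙ = a(1 - rⁿ) / (1 - r)
S_5 = 3(1 - 4^5) / (1 - 4)
S_5 = 3(1 - 1024) / (-3)
S_5 = 1023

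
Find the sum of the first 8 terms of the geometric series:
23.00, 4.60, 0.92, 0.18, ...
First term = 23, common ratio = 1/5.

Sₙ = a(1 - rⁿ) / (1 - r)
S_8 = 23(1 - (1/5)^8) / (1 - (1/5))
S_8 = 23(1 - (1/390625)) / (4/5)
S_8 = 2246088/78125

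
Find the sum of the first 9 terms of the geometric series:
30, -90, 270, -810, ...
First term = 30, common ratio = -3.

Sₙ = a(1 - rⁿ) / (1 - r)
S_9 = 30(1 - (-3)^9) / (1 - (-3))
S_9 = 30(1 - (-19683)) / (4)
S_9 = 147630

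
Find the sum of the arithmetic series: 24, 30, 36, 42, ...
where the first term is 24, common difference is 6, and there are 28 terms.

Sₙ = n/2 × (first + last)
Last term = a + (n-1)d = 24 + (28-1)×6 = 186
S_28 = 28/2 × (24 + 186)
S_28 = 28/2 × 210 = 2940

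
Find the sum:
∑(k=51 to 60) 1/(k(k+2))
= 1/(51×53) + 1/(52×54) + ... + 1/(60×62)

Partial fractions: 1/(k(k+2)) = (1/2)[1/k - 1/(k+2)]
Telescoping leaves the first two and last two terms:
= (1/2)[1/51 + 1/52 - 1/61 - 1/62]
= 31675/10029864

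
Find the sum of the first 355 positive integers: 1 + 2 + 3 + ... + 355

Formula: ∑k = n(n+1)/2
= 355×356/2
= 126380/2
= 63190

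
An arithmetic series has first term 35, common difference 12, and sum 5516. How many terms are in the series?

Using S = n/2 × [2a + (n-1)d]
5516 = n/2 × [2(35) + (n-1)(12)]
5516 = n/2 × [70 + 12n - 12]
11032 = n × [58 + 12n]
12n² + (58)n - 11032 = 0
Discriminant: Δ = (58)² - 4(12)(-11032) = 3364 + 529536 = 532900
√Δ = 730
n = [-(58) + √Δ] / (2·12) = (-58 + 730) / 24 = 672 / 24 = 28
(The negative root is discarded since n must be a positive integer.)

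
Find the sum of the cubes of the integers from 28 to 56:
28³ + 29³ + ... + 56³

Use ∑_{k=1}^{n} k³ = [n(n+1)/2]², then subtract the first 27 terms.
∑_{k=1}^{56} k³ = [56×57/2]² = 1596² = 2547216
∑_{k=1}^{27} k³ = [27×28/2]² = 378² = 142884
∑_{k=28}^{56} k³ = 2547216 - 142884 = 2404332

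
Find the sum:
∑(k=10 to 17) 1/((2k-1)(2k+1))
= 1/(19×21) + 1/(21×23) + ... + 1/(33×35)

Partial fractions: 1/((2k-1)(2k+1)) = (1/2)[1/(2k-1) - 1/(2k+1)]
The series telescopes:
= (1/2)[1/19 - 1/35]
= 8/665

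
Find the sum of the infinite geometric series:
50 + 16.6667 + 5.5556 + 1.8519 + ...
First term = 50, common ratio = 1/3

For |r| < 1, S = a / (1 - r)
S = 50 / (1 - (1/3))
S = 50 / (2/3)
S = 75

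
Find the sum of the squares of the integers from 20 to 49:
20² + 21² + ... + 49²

Use ∑_{k=1}^{n} k² = n(n+1)(2n+1)/6, then subtract the first 19 terms.
∑_{k=1}^{49} k² = 49×50×99/6 = 40425
∑_{k=1}^{19} k² = 19×20×39/6 = 2470
∑_{k=20}^{49} k² = 40425 - 2470 = 37955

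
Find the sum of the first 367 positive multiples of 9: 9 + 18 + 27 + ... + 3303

Factor out 9: = 9(1 + 2 + ... + 367) = 9 × n(n+1)/2
= 9 × 367×368/2
= 9 × 67528
= 607752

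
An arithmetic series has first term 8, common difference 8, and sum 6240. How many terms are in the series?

Using S = n/2 × [2a + (n-1)d]
6240 = n/2 × [2(8) + (n-1)(8)]
6240 = n/2 × [16 + 8n - 8]
12480 = n × [8 + 8n]
8n² + (8)n - 12480 = 0
Discriminant: Δ = (8)² - 4(8)(-12480) = 64 + 399360 = 399424
√Δ = 632
n = [-(8) + √Δ] / (2·8) = (-8 + 632) / 16 = 624 / 16 = 39
(The negative root is discarded since n must be a positive integer.)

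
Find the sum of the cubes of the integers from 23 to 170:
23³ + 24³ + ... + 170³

Use ∑_{k=1}^{n} k³ = [n(n+1)/2]², then subtract the first 22 terms.
∑_{k=1}^{170} k³ = [170×171/2]² = 14535² = 211266225
∑_{k=1}^{22} k³ = [22×23/2]² = 253² = 64009
∑_{k=23}^{170} k³ = 211266225 - 64009 = 211202216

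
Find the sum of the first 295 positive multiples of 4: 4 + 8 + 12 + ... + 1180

Factor out 4: = 4(1 + 2 + ... + 295) = 4 × n(n+1)/2
= 4 × 295×296/2
= 4 × 43660
= 174640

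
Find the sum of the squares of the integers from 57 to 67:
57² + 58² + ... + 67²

Use ∑_{k=1}^{n} k² = n(n+1)(2n+1)/6, then subtract the first 56 terms.
∑_{k=1}^{67} k² = 67×68×135/6 = 102510
∑_{k=1}^{56} k² = 56×57×113/6 = 60116
∑_{k=57}^{67} k² = 102510 - 60116 = 42394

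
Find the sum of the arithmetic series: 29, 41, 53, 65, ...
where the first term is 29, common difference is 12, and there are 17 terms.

Sₙ = n/2 × (first + last)
Last term = a + (n-1)d = 29 + (17-1)×12 = 221
S_17 = 17/2 × (29 + 221)
S_17 = 17/2 × 250 = 2125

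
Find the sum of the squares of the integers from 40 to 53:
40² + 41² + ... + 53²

Use ∑_{k=1}^{n} k² = n(n+1)(2n+1)/6, then subtract the first 39 terms.
∑_{k=1}^{53} k² = 53×54×107/6 = 51039
∑_{k=1}^{39} k² = 39×40×79/6 = 20540
∑_{k=40}^{53} k² = 51039 - 20540 = 30499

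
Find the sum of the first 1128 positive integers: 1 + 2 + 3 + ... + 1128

Formula: ∑k = n(n+1)/2
= 1128×1129/2
= 1273512/2
= 636756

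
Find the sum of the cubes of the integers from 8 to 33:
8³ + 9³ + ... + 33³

Use ∑_{k=1}^{n} k³ = [n(n+1)/2]², then subtract the first 7 terms.
∑_{k=1}^{33} k³ = [33×34/2]² = 561² = 314721
∑_{k=1}^{7} k³ = [7×8/2]² = 28² = 784
∑_{k=8}^{33} k³ = 314721 - 784 = 313937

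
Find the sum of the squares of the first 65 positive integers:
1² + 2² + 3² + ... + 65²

Formula: ∑k² = n(n+1)(2n+1)/6
= 65×66×131/6
= 561990/6
= 93665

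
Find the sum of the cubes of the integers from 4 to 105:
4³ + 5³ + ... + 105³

Use ∑_{k=1}^{n} k³ = [n(n+1)/2]², then subtract the first 3 terms.
∑_{k=1}^{105} k³ = [105×106/2]² = 5565² = 30969225
∑_{k=1}^{3} k³ = [3×4/2]² = 6² = 36
∑_{k=4}^{105} k³ = 30969225 - 36 = 30969189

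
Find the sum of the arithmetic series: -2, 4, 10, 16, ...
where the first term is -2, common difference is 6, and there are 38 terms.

Sₙ = n/2 × (first + last)
Last term = a + (n-1)d = -2 + (38-1)×6 = 220
S_38 = 38/2 × (-2 + 220)
S_38 = 38/2 × 218 = 4142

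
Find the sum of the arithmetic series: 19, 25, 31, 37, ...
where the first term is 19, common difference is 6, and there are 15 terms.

Sₙ = n/2 × (first + last)
Last term = a + (n-1)d = 19 + (15-1)×6 = 103
S_15 = 15/2 × (19 + 103)
S_15 = 15/2 × 122 = 915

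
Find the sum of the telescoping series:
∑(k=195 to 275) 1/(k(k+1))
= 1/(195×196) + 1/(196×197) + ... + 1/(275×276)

Partial fractions: 1/(k(k+1)) = 1/k - 1/(k+1)
The series telescopes:
= (1/195 - 1/196) + (1/196 - 1/197) + ... + (1/275 - 1/276)
= 1/195 - 1/276
= 9/5980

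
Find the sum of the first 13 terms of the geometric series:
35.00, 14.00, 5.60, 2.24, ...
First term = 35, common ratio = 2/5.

Sₙ = a(1 - rⁿ) / (1 - r)
S_13 = 35(1 - (2/5)^13) / (1 - (2/5))
S_13 = 35(1 - (8192/1220703125)) / (3/5)
S_13 = 2848288177/48828125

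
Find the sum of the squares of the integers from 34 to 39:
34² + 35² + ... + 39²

Use ∑_{k=1}^{n} k² = n(n+1)(2n+1)/6, then subtract the first 33 terms.
∑_{k=1}^{39} k² = 39×40×79/6 = 20540
∑_{k=1}^{33} k² = 33×34×67/6 = 12529
∑_{k=34}^{39} k² = 20540 - 12529 = 8011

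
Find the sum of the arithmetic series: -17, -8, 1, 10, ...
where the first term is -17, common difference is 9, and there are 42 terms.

Sₙ = n/2 × (first + last)
Last term = a + (n-1)d = -17 + (42-1)×9 = 352
S_42 = 42/2 × (-17 + 352)
S_42 = 42/2 × 335 = 7035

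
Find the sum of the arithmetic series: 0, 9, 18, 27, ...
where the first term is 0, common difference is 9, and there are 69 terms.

Sₙ = n/2 × (first + last)
Last term = a + (n-1)d = 0 + (69-1)×9 = 612
S_69 = 69/2 × (0 + 612)
S_69 = 69/2 × 612 = 21114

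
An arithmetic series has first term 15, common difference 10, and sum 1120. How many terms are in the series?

Using S = n/2 × [2a + (n-1)d]
1120 = n/2 × [2(15) + (n-1)(10)]
1120 = n/2 × [30 + 10n - 10]
2240 = n × [20 + 10n]
10n² + (20)n - 2240 = 0
Discriminant: Δ = (20)² - 4(10)(-2240) = 400 + 89600 = 90000
√Δ = 300
n = [-(20) + √Δ] / (2·10) = (-20 + 300) / 20 = 280 / 20 = 14
(The negative root is discarded since n must be a positive integer.)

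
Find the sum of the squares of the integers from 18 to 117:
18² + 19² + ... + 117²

Use ∑_{k=1}^{n} k² = n(n+1)(2n+1)/6, then subtract the first 17 terms.
∑_{k=1}^{117} k² = 117×118×235/6 = 540735
∑_{k=1}^{17} k² = 17×18×35/6 = 1785
∑_{k=18}^{117} k² = 540735 - 1785 = 538950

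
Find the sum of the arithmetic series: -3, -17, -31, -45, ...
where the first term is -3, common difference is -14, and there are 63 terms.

Sₙ = n/2 × (first + last)
Last term = a + (n-1)d = -3 + (63-1)×(-14) = -871
S_63 = 63/2 × (-3 + (-871))
S_63 = 63/2 × (-874) = -27531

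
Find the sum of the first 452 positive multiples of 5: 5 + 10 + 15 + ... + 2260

Factor out 5: = 5(1 + 2 + ... + 452) = 5 × n(n+1)/2
= 5 × 452×453/2
= 5 × 102378
= 511890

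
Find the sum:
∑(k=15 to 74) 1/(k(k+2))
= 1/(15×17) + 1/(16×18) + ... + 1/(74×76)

Partial fractions: 1/(k(k+2)) = (1/2)[1/k - 1/(k+2)]
Telescoping leaves the first two and last two terms:
= (1/2)[1/15 + 1/16 - 1/75 - 1/76]
= 2341/45600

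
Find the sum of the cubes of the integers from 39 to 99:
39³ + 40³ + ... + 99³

Use ∑_{k=1}^{n} k³ = [n(n+1)/2]², then subtract the first 38 terms.
∑_{k=1}^{99} k³ = [99×100/2]² = 4950² = 24502500
∑_{k=1}^{38} k³ = [38×39/2]² = 741² = 549081
∑_{k=39}^{99} k³ = 24502500 - 549081 = 23953419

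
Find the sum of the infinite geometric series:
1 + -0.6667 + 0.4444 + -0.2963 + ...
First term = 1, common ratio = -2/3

For |r| < 1, S = a / (1 - r)
S = 1 / (1 - (-2/3))
S = 1 / (5/3)
S = 3/5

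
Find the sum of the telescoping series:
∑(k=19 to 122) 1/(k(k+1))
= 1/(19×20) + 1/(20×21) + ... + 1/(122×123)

Partial fractions: 1/(k(k+1)) = 1/k - 1/(k+1)
The series telescopes:
= (1/19 - 1/20) + (1/20 - 1/21) + ... + (1/122 - 1/123)
= 1/19 - 1/123
= 104/2337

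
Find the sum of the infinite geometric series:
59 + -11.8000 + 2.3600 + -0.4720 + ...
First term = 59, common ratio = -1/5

For |r| < 1, S = a / (1 - r)
S = 59 / (1 - (-1/5))
S = 59 / (6/5)
S = 295/6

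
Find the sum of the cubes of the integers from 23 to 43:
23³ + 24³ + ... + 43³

Use ∑_{k=1}^{n} k³ = [n(n+1)/2]², then subtract the first 22 terms.
∑_{k=1}^{43} k³ = [43×44/2]² = 946² = 894916
∑_{k=1}^{22} k³ = [22×23/2]² = 253² = 64009
∑_{k=23}^{43} k³ = 894916 - 64009 = 830907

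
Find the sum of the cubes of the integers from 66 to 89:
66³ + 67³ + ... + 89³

Use ∑_{k=1}^{n} k³ = [n(n+1)/2]², then subtract the first 65 terms.
∑_{k=1}^{89} k³ = [89×90/2]² = 4005² = 16040025
∑_{k=1}^{65} k³ = [65×66/2]² = 2145² = 4601025
∑_{k=66}^{89} k³ = 16040025 - 4601025 = 11439000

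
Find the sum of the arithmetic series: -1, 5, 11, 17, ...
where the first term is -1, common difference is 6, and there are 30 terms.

Sₙ = n/2 × (first + last)
Last term = a + (n-1)d = -1 + (30-1)×6 = 173
S_30 = 30/2 × (-1 + 173)
S_30 = 30/2 × 172 = 2580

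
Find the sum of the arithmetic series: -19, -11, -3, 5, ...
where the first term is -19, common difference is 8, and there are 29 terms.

Sₙ = n/2 × (first + last)
Last term = a + (n-1)d = -19 + (29-1)×8 = 205
S_29 = 29/2 × (-19 + 205)
S_29 = 29/2 × 186 = 2697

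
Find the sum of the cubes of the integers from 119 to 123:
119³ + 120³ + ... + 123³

Use ∑_{k=1}^{n} k³ = [n(n+1)/2]², then subtract the first 118 terms.
∑_{k=1}^{123} k³ = [123×124/2]² = 7626² = 58155876
∑_{k=1}^{118} k³ = [118×119/2]² = 7021² = 49294441
∑_{k=119}^{123} k³ = 58155876 - 49294441 = 8861435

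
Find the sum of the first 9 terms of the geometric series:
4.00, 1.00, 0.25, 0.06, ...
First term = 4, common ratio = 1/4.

Sₙ = a(1 - rⁿ) / (1 - r)
S_9 = 4(1 - (1/4)^9) / (1 - (1/4))
S_9 = 4(1 - (1/262144)) / (3/4)
S_9 = 87381/16384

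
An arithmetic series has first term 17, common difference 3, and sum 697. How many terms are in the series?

Using S = n/2 × [2a + (n-1)d]
697 = n/2 × [2(17) + (n-1)(3)]
697 = n/2 × [34 + 3n - 3]
1394 = n × [31 + 3n]
3n² + (31)n - 1394 = 0
Discriminant: Δ = (31)² - 4(3)(-1394) = 961 + 16728 = 17689
√Δ = 133
n = [-(31) + √Δ] / (2·3) = (-31 + 133) / 6 = 102 / 6 = 17
(The negative root is discarded since n must be a positive integer.)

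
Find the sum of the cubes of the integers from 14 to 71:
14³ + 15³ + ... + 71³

Use ∑_{k=1}^{n} k³ = [n(n+1)/2]², then subtract the first 13 terms.
∑_{k=1}^{71} k³ = [71×72/2]² = 2556² = 6533136
∑_{k=1}^{13} k³ = [13×14/2]² = 91² = 8281
∑_{k=14}^{71} k³ = 6533136 - 8281 = 6524855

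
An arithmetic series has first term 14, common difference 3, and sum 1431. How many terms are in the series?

Using S = n/2 × [2a + (n-1)d]
1431 = n/2 × [2(14) + (n-1)(3)]
1431 = n/2 × [28 + 3n - 3]
2862 = n × [25 + 3n]
3n² + (25)n - 2862 = 0
Discriminant: Δ = (25)² - 4(3)(-2862) = 625 + 34344 = 34969
√Δ = 187
n = [-(25) + √Δ] / (2·3) = (-25 + 187) / 6 = 162 / 6 = 27
(The negative root is discarded since n must be a positive integer.)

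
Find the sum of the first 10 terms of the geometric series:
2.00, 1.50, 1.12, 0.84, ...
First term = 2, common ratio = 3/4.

Sₙ = a(1 - rⁿ) / (1 - r)
S_10 = 2(1 - (3/4)^10) / (1 - (3/4))
S_10 = 2(1 - (59049/1048576)) / (1/4)
S_10 = 989527/131072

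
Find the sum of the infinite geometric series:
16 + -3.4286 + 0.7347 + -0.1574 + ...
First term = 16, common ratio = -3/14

For |r| < 1, S = a / (1 - r)
S = 16 / (1 - (-3/14))
S = 16 / (17/14)
S = 224/17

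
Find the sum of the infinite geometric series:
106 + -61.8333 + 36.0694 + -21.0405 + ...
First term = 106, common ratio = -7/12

For |r| < 1, S = a / (1 - r)
S = 106 / (1 - (-7/12))
S = 106 / (19/12)
S = 1272/19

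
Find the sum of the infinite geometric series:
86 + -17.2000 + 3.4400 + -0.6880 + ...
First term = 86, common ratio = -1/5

For |r| < 1, S = a / (1 - r)
S = 86 / (1 - (-1/5))
S = 86 / (6/5)
S = 215/3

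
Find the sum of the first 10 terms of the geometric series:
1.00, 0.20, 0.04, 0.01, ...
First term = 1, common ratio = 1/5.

Sₙ = a(1 - rⁿ) / (1 - r)
S_10 = 1(1 - (1/5)^10) / (1 - (1/5))
S_10 = 1(1 - (1/9765625)) / (4/5)
S_10 = 2441406/1953125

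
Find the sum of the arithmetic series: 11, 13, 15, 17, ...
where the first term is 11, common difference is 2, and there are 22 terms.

Sₙ = n/2 × (first + last)
Last term = a + (n-1)d = 11 + (22-1)×2 = 53
S_22 = 22/2 × (11 + 53)
S_22 = 22/2 × 64 = 704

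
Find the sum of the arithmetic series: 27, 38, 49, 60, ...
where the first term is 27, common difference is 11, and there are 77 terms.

Sₙ = n/2 × (first + last)
Last term = a + (n-1)d = 27 + (77-1)×11 = 863
S_77 = 77/2 × (27 + 863)
S_77 = 77/2 × 890 = 34265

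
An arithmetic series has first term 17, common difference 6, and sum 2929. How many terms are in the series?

Using S = n/2 × [2a + (n-1)d]
2929 = n/2 × [2(17) + (n-1)(6)]
2929 = n/2 × [34 + 6n - 6]
5858 = n × [28 + 6n]
6n² + (28)n - 5858 = 0
Discriminant: Δ = (28)² - 4(6)(-5858) = 784 + 140592 = 141376
√Δ = 376
n = [-(28) + √Δ] / (2·6) = (-28 + 376) / 12 = 348 / 12 = 29
(The negative root is discarded since n must be a positive integer.)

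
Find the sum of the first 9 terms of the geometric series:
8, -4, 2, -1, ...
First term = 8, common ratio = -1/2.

Sₙ = a(1 - rⁿ) / (1 - r)
S_9 = 8(1 - (-1/2)^9) / (1 - (-1/2))
S_9 = 8(1 - (-1/512)) / (3/2)
S_9 = 171/32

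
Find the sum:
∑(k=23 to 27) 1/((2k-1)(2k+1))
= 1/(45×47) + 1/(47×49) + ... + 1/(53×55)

Partial fractions: 1/((2k-1)(2k+1)) = (1/2)[1/(2k-1) - 1/(2k+1)]
The series telescopes:
= (1/2)[1/45 - 1/55]
= 1/495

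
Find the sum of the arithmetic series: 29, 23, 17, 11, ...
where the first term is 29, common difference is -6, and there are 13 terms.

Sₙ = n/2 × (first + last)
Last term = a + (n-1)d = 29 + (13-1)×(-6) = -43
S_13 = 13/2 × (29 + (-43))
S_13 = 13/2 × (-14) = -91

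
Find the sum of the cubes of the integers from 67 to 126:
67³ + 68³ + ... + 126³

Use ∑_{k=1}^{n} k³ = [n(n+1)/2]², then subtract the first 66 terms.
∑_{k=1}^{126} k³ = [126×127/2]² = 8001² = 64016001
∑_{k=1}^{66} k³ = [66×67/2]² = 2211² = 4888521
∑_{k=67}^{126} k³ = 64016001 - 4888521 = 59127480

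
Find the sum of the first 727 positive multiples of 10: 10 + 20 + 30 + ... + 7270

Factor out 10: = 10(1 + 2 + ... + 727) = 10 × n(n+1)/2
= 10 × 727×728/2
= 10 × 264628
= 2646280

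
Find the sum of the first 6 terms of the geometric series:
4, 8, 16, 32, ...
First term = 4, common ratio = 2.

Sₙ = a(1 - rⁿ) / (1 - r)
S_6 = 4(1 - 2^6) / (1 - 2)
S_6 = 4(1 - 64) / (-1)
S_6 = 252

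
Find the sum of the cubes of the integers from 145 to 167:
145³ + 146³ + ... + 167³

Use ∑_{k=1}^{n} k³ = [n(n+1)/2]², then subtract the first 144 terms.
∑_{k=1}^{167} k³ = [167×168/2]² = 14028² = 196784784
∑_{k=1}^{144} k³ = [144×145/2]² = 10440² = 108993600
∑_{k=145}^{167} k³ = 196784784 - 108993600 = 87791184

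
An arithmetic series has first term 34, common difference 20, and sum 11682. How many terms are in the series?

Using S = n/2 × [2a + (n-1)d]
11682 = n/2 × [2(34) + (n-1)(20)]
11682 = n/2 × [68 + 20n - 20]
23364 = n × [48 + 20n]
20n² + (48)n - 23364 = 0
Discriminant: Δ = (48)² - 4(20)(-23364) = 2304 + 1869120 = 1871424
√Δ = 1368
n = [-(48) + √Δ] / (2·20) = (-48 + 1368) / 40 = 1320 / 40 = 33
(The negative root is discarded since n must be a positive integer.)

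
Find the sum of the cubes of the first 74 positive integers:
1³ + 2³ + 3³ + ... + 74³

Formula: ∑k³ = [n(n+1)/2]²
= [74×75/2]²
= 2775²
= 7700625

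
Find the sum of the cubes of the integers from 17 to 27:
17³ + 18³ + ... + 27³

Use ∑_{k=1}^{n} k³ = [n(n+1)/2]², then subtract the first 16 terms.
∑_{k=1}^{27} k³ = [27×28/2]² = 378² = 142884
∑_{k=1}^{16} k³ = [16×17/2]² = 136² = 18496
∑_{k=17}^{27} k³ = 142884 - 18496 = 124388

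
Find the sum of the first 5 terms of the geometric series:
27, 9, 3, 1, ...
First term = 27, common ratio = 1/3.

Sₙ = a(1 - rⁿ) / (1 - r)
S_5 = 27(1 - (1/3)^5) / (1 - (1/3))
S_5 = 27(1 - (1/243)) / (2/3)
S_5 = 121/3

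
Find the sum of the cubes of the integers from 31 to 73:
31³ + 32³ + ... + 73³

Use ∑_{k=1}^{n} k³ = [n(n+1)/2]², then subtract the first 30 terms.
∑_{k=1}^{73} k³ = [73×74/2]² = 2701² = 7295401
∑_{k=1}^{30} k³ = [30×31/2]² = 465² = 216225
∑_{k=31}^{73} k³ = 7295401 - 216225 = 7079176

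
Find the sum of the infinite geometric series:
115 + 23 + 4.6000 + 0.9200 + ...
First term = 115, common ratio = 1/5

For |r| < 1, S = a / (1 - r)
S = 115 / (1 - (1/5))
S = 115 / (4/5)
S = 575/4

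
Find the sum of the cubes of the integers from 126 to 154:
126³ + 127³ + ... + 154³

Use ∑_{k=1}^{n} k³ = [n(n+1)/2]², then subtract the first 125 terms.
∑_{k=1}^{154} k³ = [154×155/2]² = 11935² = 142444225
∑_{k=1}^{125} k³ = [125×126/2]² = 7875² = 62015625
∑_{k=126}^{154} k³ = 142444225 - 62015625 = 80428600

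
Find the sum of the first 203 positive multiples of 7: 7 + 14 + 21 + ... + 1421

Factor out 7: = 7(1 + 2 + ... + 203) = 7 × n(n+1)/2
= 7 × 203×204/2
= 7 × 20706
= 144942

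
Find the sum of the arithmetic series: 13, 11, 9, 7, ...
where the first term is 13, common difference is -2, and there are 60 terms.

Sₙ = n/2 × (first + last)
Last term = a + (n-1)d = 13 + (60-1)×(-2) = -105
S_60 = 60/2 × (13 + (-105))
S_60 = 60/2 × (-92) = -2760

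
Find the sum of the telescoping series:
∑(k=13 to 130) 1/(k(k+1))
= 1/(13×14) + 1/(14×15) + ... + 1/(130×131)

Partial fractions: 1/(k(k+1)) = 1/k - 1/(k+1)
The series telescopes:
= (1/13 - 1/14) + (1/14 - 1/15) + ... + (1/130 - 1/131)
= 1/13 - 1/131
= 118/1703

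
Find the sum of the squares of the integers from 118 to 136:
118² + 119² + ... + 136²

Use ∑_{k=1}^{n} k² = n(n+1)(2n+1)/6, then subtract the first 117 terms.
∑_{k=1}^{136} k² = 136×137×273/6 = 847756
∑_{k=1}^{117} k² = 117×118×235/6 = 540735
∑_{k=118}^{136} k² = 847756 - 540735 = 307021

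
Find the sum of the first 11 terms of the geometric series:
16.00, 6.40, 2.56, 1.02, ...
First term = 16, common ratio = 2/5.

Sₙ = a(1 - rⁿ) / (1 - r)
S_11 = 16(1 - (2/5)^11) / (1 - (2/5))
S_11 = 16(1 - (2048/48828125)) / (3/5)
S_11 = 260405744/9765625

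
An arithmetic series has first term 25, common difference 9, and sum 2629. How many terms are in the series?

Using S = n/2 × [2a + (n-1)d]
2629 = n/2 × [2(25) + (n-1)(9)]
2629 = n/2 × [50 + 9n - 9]
5258 = n × [41 + 9n]
9n² + (41)n - 5258 = 0
Discriminant: Δ = (41)² - 4(9)(-5258) = 1681 + 189288 = 190969
√Δ = 437
n = [-(41) + √Δ] / (2·9) = (-41 + 437) / 18 = 396 / 18 = 22
(The negative root is discarded since n must be a positive integer.)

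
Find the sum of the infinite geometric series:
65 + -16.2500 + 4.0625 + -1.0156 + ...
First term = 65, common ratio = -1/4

For |r| < 1, S = a / (1 - r)
S = 65 / (1 - (-1/4))
S = 65 / (5/4)
S = 52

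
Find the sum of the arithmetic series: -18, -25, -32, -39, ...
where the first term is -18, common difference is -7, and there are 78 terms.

Sₙ = n/2 × (first + last)
Last term = a + (n-1)d = -18 + (78-1)×(-7) = -557
S_78 = 78/2 × (-18 + (-557))
S_78 = 78/2 × (-575) = -22425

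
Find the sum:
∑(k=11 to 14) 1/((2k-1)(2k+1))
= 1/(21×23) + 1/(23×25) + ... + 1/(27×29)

Partial fractions: 1/((2k-1)(2k+1)) = (1/2)[1/(2k-1) - 1/(2k+1)]
The series telescopes:
= (1/2)[1/21 - 1/29]
= 4/609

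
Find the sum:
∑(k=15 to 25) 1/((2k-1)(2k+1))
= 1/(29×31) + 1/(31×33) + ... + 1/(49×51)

Partial fractions: 1/((2k-1)(2k+1)) = (1/2)[1/(2k-1) - 1/(2k+1)]
The series telescopes:
= (1/2)[1/29 - 1/51]
= 11/1479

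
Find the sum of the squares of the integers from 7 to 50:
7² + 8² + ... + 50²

Use ∑_{k=1}^{n} k² = n(n+1)(2n+1)/6, then subtract the first 6 terms.
∑_{k=1}^{50} k² = 50×51×101/6 = 42925
∑_{k=1}^{6} k² = 6×7×13/6 = 91
∑_{k=7}^{50} k² = 42925 - 91 = 42834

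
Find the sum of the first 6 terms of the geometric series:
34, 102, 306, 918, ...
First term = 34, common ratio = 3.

Sₙ = a(1 - rⁿ) / (1 - r)
S_6 = 34(1 - 3^6) / (1 - 3)
S_6 = 34(1 - 729) / (-2)
S_6 = 12376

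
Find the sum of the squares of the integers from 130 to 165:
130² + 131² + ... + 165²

Use ∑_{k=1}^{n} k² = n(n+1)(2n+1)/6, then subtract the first 129 terms.
∑_{k=1}^{165} k² = 165×166×331/6 = 1511015
∑_{k=1}^{129} k² = 129×130×259/6 = 723905
∑_{k=130}^{165} k² = 1511015 - 723905 = 787110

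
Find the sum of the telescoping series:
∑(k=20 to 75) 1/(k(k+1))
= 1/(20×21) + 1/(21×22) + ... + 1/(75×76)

Partial fractions: 1/(k(k+1)) = 1/k - 1/(k+1)
The series telescopes:
= (1/20 - 1/21) + (1/21 - 1/22) + ... + (1/75 - 1/76)
= 1/20 - 1/76
= 7/190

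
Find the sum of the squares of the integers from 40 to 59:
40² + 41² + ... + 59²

Use ∑_{k=1}^{n} k² = n(n+1)(2n+1)/6, then subtract the first 39 terms.
∑_{k=1}^{59} k² = 59×60×119/6 = 70210
∑_{k=1}^{39} k² = 39×40×79/6 = 20540
∑_{k=40}^{59} k² = 70210 - 20540 = 49670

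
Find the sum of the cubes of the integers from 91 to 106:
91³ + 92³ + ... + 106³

Use ∑_{k=1}^{n} k³ = [n(n+1)/2]², then subtract the first 90 terms.
∑_{k=1}^{106} k³ = [106×107/2]² = 5671² = 32160241
∑_{k=1}^{90} k³ = [90×91/2]² = 4095² = 16769025
∑_{k=91}^{106} k³ = 32160241 - 16769025 = 15391216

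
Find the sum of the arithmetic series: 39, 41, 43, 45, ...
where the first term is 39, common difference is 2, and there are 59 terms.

Sₙ = n/2 × (first + last)
Last term = a + (n-1)d = 39 + (59-1)×2 = 155
S_59 = 59/2 × (39 + 155)
S_59 = 59/2 × 194 = 5723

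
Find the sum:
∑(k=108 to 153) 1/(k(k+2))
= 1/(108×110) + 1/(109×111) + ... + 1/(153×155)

Partial fractions: 1/(k(k+2)) = (1/2)[1/k - 1/(k+2)]
Telescoping leaves the first two and last two terms:
= (1/2)[1/108 + 1/109 - 1/154 - 1/155]
= 771121/280997640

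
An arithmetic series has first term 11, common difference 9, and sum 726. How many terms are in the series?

Using S = n/2 × [2a + (n-1)d]
726 = n/2 × [2(11) + (n-1)(9)]
726 = n/2 × [22 + 9n - 9]
1452 = n × [13 + 9n]
9n² + (13)n - 1452 = 0
Discriminant: Δ = (13)² - 4(9)(-1452) = 169 + 52272 = 52441
√Δ = 229
n = [-(13) + √Δ] / (2·9) = (-13 + 229) / 18 = 216 / 18 = 12
(The negative root is discarded since n must be a positive integer.)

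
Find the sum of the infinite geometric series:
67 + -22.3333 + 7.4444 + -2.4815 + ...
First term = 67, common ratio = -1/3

For |r| < 1, S = a / (1 - r)
S = 67 / (1 - (-1/3))
S = 67 / (4/3)
S = 201/4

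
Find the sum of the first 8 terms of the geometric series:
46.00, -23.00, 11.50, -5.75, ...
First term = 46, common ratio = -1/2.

Sₙ = a(1 - rⁿ) / (1 - r)
S_8 = 46(1 - (-1/2)^8) / (1 - (-1/2))
S_8 = 46(1 - (1/256)) / (3/2)
S_8 = 1955/64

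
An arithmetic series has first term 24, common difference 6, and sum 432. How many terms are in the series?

Using S = n/2 × [2a + (n-1)d]
432 = n/2 × [2(24) + (n-1)(6)]
432 = n/2 × [48 + 6n - 6]
864 = n × [42 + 6n]
6n² + (42)n - 864 = 0
Discriminant: Δ = (42)² - 4(6)(-864) = 1764 + 20736 = 22500
√Δ = 150
n = [-(42) + √Δ] / (2·6) = (-42 + 150) / 12 = 108 / 12 = 9
(The negative root is discarded since n must be a positive integer.)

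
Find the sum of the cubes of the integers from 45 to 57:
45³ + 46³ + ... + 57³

Use ∑_{k=1}^{n} k³ = [n(n+1)/2]², then subtract the first 44 terms.
∑_{k=1}^{57} k³ = [57×58/2]² = 1653² = 2732409
∑_{k=1}^{44} k³ = [44×45/2]² = 990² = 980100
∑_{k=45}^{57} k³ = 2732409 - 980100 = 1752309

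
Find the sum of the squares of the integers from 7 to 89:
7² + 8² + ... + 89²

Use ∑_{k=1}^{n} k² = n(n+1)(2n+1)/6, then subtract the first 6 terms.
∑_{k=1}^{89} k² = 89×90×179/6 = 238965
∑_{k=1}^{6} k² = 6×7×13/6 = 91
∑_{k=7}^{89} k² = 238965 - 91 = 238874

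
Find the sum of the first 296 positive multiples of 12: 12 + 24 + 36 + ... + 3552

Factor out 12: = 12(1 + 2 + ... + 296) = 12 × n(n+1)/2
= 12 × 296×297/2
= 12 × 43956
= 527472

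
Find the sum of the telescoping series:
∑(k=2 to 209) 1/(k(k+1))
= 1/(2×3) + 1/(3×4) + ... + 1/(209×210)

Partial fractions: 1/(k(k+1)) = 1/k - 1/(k+1)
The series telescopes:
= (1/2 - 1/3) + (1/3 - 1/4) + ... + (1/209 - 1/210)
= 1/2 - 1/210
= 52/105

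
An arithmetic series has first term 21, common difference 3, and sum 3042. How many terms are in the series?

Using S = n/2 × [2a + (n-1)d]
3042 = n/2 × [2(21) + (n-1)(3)]
3042 = n/2 × [42 + 3n - 3]
6084 = n × [39 + 3n]
3n² + (39)n - 6084 = 0
Discriminant: Δ = (39)² - 4(3)(-6084) = 1521 + 73008 = 74529
√Δ = 273
n = [-(39) + √Δ] / (2·3) = (-39 + 273) / 6 = 234 / 6 = 39
(The negative root is discarded since n must be a positive integer.)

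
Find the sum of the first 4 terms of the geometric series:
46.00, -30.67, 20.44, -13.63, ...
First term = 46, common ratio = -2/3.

Sₙ = a(1 - rⁿ) / (1 - r)
S_4 = 46(1 - (-2/3)^4) / (1 - (-2/3))
S_4 = 46(1 - (16/81)) / (5/3)
S_4 = 598/27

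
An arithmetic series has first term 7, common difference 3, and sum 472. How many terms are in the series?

Using S = n/2 × [2a + (n-1)d]
472 = n/2 × [2(7) + (n-1)(3)]
472 = n/2 × [14 + 3n - 3]
944 = n × [11 + 3n]
3n² + (11)n - 944 = 0
Discriminant: Δ = (11)² - 4(3)(-944) = 121 + 11328 = 11449
√Δ = 107
n = [-(11) + √Δ] / (2·3) = (-11 + 107) / 6 = 96 / 6 = 16
(The negative root is discarded since n must be a positive integer.)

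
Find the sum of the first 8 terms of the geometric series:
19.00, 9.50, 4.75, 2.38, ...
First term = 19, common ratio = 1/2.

Sₙ = a(1 - rⁿ) / (1 - r)
S_8 = 19(1 - (1/2)^8) / (1 - (1/2))
S_8 = 19(1 - (1/256)) / (1/2)
S_8 = 4845/128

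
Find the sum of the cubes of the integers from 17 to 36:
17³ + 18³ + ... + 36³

Use ∑_{k=1}^{n} k³ = [n(n+1)/2]², then subtract the first 16 terms.
∑_{k=1}^{36} k³ = [36×37/2]² = 666² = 443556
∑_{k=1}^{16} k³ = [16×17/2]² = 136² = 18496
∑_{k=17}^{36} k³ = 443556 - 18496 = 425060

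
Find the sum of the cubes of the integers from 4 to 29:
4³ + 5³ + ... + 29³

Use ∑_{k=1}^{n} k³ = [n(n+1)/2]², then subtract the first 3 terms.
∑_{k=1}^{29} k³ = [29×30/2]² = 435² = 189225
∑_{k=1}^{3} k³ = [3×4/2]² = 6² = 36
∑_{k=4}^{29} k³ = 189225 - 36 = 189189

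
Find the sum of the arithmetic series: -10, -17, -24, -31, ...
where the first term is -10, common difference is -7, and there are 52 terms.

Sₙ = n/2 × (first + last)
Last term = a + (n-1)d = -10 + (52-1)×(-7) = -367
S_52 = 52/2 × (-10 + (-367))
S_52 = 52/2 × (-377) = -9802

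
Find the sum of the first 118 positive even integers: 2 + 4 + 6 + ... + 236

Sum of first n even numbers = n(n+1)
= 118×119
= 14042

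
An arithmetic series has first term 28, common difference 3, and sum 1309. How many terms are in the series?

Using S = n/2 × [2a + (n-1)d]
1309 = n/2 × [2(28) + (n-1)(3)]
1309 = n/2 × [56 + 3n - 3]
2618 = n × [53 + 3n]
3n² + (53)n - 2618 = 0
Discriminant: Δ = (53)² - 4(3)(-2618) = 2809 + 31416 = 34225
√Δ = 185
n = [-(53) + √Δ] / (2·3) = (-53 + 185) / 6 = 132 / 6 = 22
(The negative root is discarded since n must be a positive integer.)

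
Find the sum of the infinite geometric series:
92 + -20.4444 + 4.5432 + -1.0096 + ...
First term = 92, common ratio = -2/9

For |r| < 1, S = a / (1 - r)
S = 92 / (1 - (-2/9))
S = 92 / (11/9)
S = 828/11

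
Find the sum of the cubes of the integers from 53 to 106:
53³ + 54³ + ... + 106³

Use ∑_{k=1}^{n} k³ = [n(n+1)/2]², then subtract the first 52 terms.
∑_{k=1}^{106} k³ = [106×107/2]² = 5671² = 32160241
∑_{k=1}^{52} k³ = [52×53/2]² = 1378² = 1898884
∑_{k=53}^{106} k³ = 32160241 - 1898884 = 30261357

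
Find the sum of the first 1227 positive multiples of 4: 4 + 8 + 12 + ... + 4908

Factor out 4: = 4(1 + 2 + ... + 1227) = 4 × n(n+1)/2
= 4 × 1227×1228/2
= 4 × 753378
= 3013512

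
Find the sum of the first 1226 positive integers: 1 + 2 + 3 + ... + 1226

Formula: ∑k = n(n+1)/2
= 1226×1227/2
= 1504302/2
= 752151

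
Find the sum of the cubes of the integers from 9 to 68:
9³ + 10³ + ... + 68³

Use ∑_{k=1}^{n} k³ = [n(n+1)/2]², then subtract the first 8 terms.
∑_{k=1}^{68} k³ = [68×69/2]² = 2346² = 5503716
∑_{k=1}^{8} k³ = [8×9/2]² = 36² = 1296
∑_{k=9}^{68} k³ = 5503716 - 1296 = 5502420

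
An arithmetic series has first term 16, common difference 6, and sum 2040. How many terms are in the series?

Using S = n/2 × [2a + (n-1)d]
2040 = n/2 × [2(16) + (n-1)(6)]
2040 = n/2 × [32 + 6n - 6]
4080 = n × [26 + 6n]
6n² + (26)n - 4080 = 0
Discriminant: Δ = (26)² - 4(6)(-4080) = 676 + 97920 = 98596
√Δ = 314
n = [-(26) + √Δ] / (2·6) = (-26 + 314) / 12 = 288 / 12 = 24
(The negative root is discarded since n must be a positive integer.)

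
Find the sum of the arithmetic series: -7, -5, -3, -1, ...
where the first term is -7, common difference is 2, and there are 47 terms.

Sₙ = n/2 × (first + last)
Last term = a + (n-1)d = -7 + (47-1)×2 = 85
S_47 = 47/2 × (-7 + 85)
S_47 = 47/2 × 78 = 1833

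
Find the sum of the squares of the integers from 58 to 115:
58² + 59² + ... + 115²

Use ∑_{k=1}^{n} k² = n(n+1)(2n+1)/6, then subtract the first 57 terms.
∑_{k=1}^{115} k² = 115×116×231/6 = 513590
∑_{k=1}^{57} k² = 57×58×115/6 = 63365
∑_{k=58}^{115} k² = 513590 - 63365 = 450225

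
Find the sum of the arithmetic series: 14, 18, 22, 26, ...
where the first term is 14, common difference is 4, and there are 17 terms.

Sₙ = n/2 × (first + last)
Last term = a + (n-1)d = 14 + (17-1)×4 = 78
S_17 = 17/2 × (14 + 78)
S_17 = 17/2 × 92 = 782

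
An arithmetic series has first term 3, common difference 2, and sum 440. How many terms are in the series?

Using S = n/2 × [2a + (n-1)d]
440 = n/2 × [2(3) + (n-1)(2)]
440 = n/2 × [6 + 2n - 2]
880 = n × [4 + 2n]
2n² + (4)n - 880 = 0
Discriminant: Δ = (4)² - 4(2)(-880) = 16 + 7040 = 7056
√Δ = 84
n = [-(4) + √Δ] / (2·2) = (-4 + 84) / 4 = 80 / 4 = 20
(The negative root is discarded since n must be a positive integer.)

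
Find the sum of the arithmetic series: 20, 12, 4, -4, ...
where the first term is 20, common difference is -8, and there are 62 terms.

Sₙ = n/2 × (first + last)
Last term = a + (n-1)d = 20 + (62-1)×(-8) = -468
S_62 = 62/2 × (20 + (-468))
S_62 = 62/2 × (-448) = -13888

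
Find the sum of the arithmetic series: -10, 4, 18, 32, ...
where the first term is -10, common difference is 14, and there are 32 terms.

Sₙ = n/2 × (first + last)
Last term = a + (n-1)d = -10 + (32-1)×14 = 424
S_32 = 32/2 × (-10 + 424)
S_32 = 32/2 × 414 = 6624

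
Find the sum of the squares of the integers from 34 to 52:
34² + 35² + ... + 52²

Use ∑_{k=1}^{n} k² = n(n+1)(2n+1)/6, then subtract the first 33 terms.
∑_{k=1}^{52} k² = 52×53×105/6 = 48230
∑_{k=1}^{33} k² = 33×34×67/6 = 12529
∑_{k=34}^{52} k² = 48230 - 12529 = 35701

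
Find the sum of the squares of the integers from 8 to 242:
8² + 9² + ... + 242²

Use ∑_{k=1}^{n} k² = n(n+1)(2n+1)/6, then subtract the first 7 terms.
∑_{k=1}^{242} k² = 242×243×485/6 = 4753485
∑_{k=1}^{7} k² = 7×8×15/6 = 140
∑_{k=8}^{242} k² = 4753485 - 140 = 4753345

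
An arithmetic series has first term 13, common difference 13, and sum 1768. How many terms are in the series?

Using S = n/2 × [2a + (n-1)d]
1768 = n/2 × [2(13) + (n-1)(13)]
1768 = n/2 × [26 + 13n - 13]
3536 = n × [13 + 13n]
13n² + (13)n - 3536 = 0
Discriminant: Δ = (13)² - 4(13)(-3536) = 169 + 183872 = 184041
√Δ = 429
n = [-(13) + √Δ] / (2·13) = (-13 + 429) / 26 = 416 / 26 = 16
(The negative root is discarded since n must be a positive integer.)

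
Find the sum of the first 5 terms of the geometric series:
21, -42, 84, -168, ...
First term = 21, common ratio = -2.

Sₙ = a(1 - rⁿ) / (1 - r)
S_5 = 21(1 - (-2)^5) / (1 - (-2))
S_5 = 21(1 - (-32)) / (3)
S_5 = 231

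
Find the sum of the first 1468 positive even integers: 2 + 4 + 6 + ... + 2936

Sum of first n even numbers = n(n+1)
= 1468×1469
= 2156492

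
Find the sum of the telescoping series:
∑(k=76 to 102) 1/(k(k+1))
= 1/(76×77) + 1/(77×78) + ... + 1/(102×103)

Partial fractions: 1/(k(k+1)) = 1/k - 1/(k+1)
The series telescopes:
= (1/76 - 1/77) + (1/77 - 1/78) + ... + (1/102 - 1/103)
= 1/76 - 1/103
= 27/7828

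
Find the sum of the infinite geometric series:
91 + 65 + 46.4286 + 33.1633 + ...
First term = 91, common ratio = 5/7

For |r| < 1, S = a / (1 - r)
S = 91 / (1 - (5/7))
S = 91 / (2/7)
S = 637/2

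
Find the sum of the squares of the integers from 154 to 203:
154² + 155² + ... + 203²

Use ∑_{k=1}^{n} k² = n(n+1)(2n+1)/6, then subtract the first 153 terms.
∑_{k=1}^{203} k² = 203×204×407/6 = 2809114
∑_{k=1}^{153} k² = 153×154×307/6 = 1205589
∑_{k=154}^{203} k² = 2809114 - 1205589 = 1603525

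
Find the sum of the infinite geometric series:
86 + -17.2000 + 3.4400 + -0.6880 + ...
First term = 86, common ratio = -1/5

For |r| < 1, S = a / (1 - r)
S = 86 / (1 - (-1/5))
S = 86 / (6/5)
S = 215/3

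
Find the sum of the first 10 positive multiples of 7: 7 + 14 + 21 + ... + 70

Factor out 7: = 7(1 + 2 + ... + 10) = 7 × n(n+1)/2
= 7 × 10×11/2
= 7 × 55
= 385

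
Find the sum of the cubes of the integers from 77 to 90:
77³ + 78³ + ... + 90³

Use ∑_{k=1}^{n} k³ = [n(n+1)/2]², then subtract the first 76 terms.
∑_{k=1}^{90} k³ = [90×91/2]² = 4095² = 16769025
∑_{k=1}^{76} k³ = [76×77/2]² = 2926² = 8561476
∑_{k=77}^{90} k³ = 16769025 - 8561476 = 8207549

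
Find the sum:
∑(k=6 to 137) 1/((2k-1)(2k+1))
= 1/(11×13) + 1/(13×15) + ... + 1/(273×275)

Partial fractions: 1/((2k-1)(2k+1)) = (1/2)[1/(2k-1) - 1/(2k+1)]
The series telescopes:
= (1/2)[1/11 - 1/275]
= 12/275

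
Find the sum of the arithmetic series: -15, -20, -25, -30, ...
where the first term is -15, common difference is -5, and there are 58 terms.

Sₙ = n/2 × (first + last)
Last term = a + (n-1)d = -15 + (58-1)×(-5) = -300
S_58 = 58/2 × (-15 + (-300))
S_58 = 58/2 × (-315) = -9135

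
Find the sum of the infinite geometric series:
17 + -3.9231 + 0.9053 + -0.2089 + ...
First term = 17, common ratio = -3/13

For |r| < 1, S = a / (1 - r)
S = 17 / (1 - (-3/13))
S = 17 / (16/13)
S = 221/16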